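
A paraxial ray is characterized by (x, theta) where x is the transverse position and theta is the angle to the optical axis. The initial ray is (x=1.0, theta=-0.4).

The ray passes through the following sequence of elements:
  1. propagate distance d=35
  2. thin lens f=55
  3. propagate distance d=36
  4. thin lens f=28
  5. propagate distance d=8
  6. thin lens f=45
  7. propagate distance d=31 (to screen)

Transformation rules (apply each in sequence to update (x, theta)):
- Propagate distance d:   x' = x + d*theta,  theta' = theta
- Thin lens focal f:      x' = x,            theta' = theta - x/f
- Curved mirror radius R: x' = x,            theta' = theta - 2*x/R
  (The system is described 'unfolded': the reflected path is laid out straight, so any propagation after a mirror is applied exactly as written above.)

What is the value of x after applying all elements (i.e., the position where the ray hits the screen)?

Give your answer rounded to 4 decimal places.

Answer: 11.2370

Derivation:
Initial: x=1.0000 theta=-0.4000
After 1 (propagate distance d=35): x=-13.0000 theta=-0.4000
After 2 (thin lens f=55): x=-13.0000 theta=-9/55 (≈-0.1636)
After 3 (propagate distance d=36): x=-1039/55 (≈-18.8909) theta=-9/55 (≈-0.1636)
After 4 (thin lens f=28): x=-1039/55 (≈-18.8909) theta=787/1540 (≈0.5110)
After 5 (propagate distance d=8): x=-5699/385 (≈-14.8026) theta=787/1540 (≈0.5110)
After 6 (thin lens f=45): x=-5699/385 (≈-14.8026) theta=58211/69300 (≈0.8400)
After 7 (propagate distance d=31 (to screen)): x=778721/69300 (≈11.2370) theta=58211/69300 (≈0.8400)
Rounded to 4 decimal places: x = 11.2370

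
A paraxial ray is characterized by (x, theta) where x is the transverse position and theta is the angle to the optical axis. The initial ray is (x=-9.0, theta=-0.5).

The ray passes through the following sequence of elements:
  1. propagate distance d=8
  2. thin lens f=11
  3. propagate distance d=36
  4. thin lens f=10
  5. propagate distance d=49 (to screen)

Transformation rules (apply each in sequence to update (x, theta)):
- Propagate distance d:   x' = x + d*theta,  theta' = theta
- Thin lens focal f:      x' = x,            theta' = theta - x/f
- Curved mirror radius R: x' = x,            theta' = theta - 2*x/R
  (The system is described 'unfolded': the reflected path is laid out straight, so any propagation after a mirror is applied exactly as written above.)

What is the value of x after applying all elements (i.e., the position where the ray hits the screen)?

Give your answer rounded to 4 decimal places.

Answer: -11.6182

Derivation:
Initial: x=-9.0000 theta=-0.5000
After 1 (propagate distance d=8): x=-13.0000 theta=-0.5000
After 2 (thin lens f=11): x=-13.0000 theta=15/22 (≈0.6818)
After 3 (propagate distance d=36): x=127/11 (≈11.5455) theta=15/22 (≈0.6818)
After 4 (thin lens f=10): x=127/11 (≈11.5455) theta=-26/55 (≈-0.4727)
After 5 (propagate distance d=49 (to screen)): x=-639/55 (≈-11.6182) theta=-26/55 (≈-0.4727)
Rounded to 4 decimal places: x = -11.6182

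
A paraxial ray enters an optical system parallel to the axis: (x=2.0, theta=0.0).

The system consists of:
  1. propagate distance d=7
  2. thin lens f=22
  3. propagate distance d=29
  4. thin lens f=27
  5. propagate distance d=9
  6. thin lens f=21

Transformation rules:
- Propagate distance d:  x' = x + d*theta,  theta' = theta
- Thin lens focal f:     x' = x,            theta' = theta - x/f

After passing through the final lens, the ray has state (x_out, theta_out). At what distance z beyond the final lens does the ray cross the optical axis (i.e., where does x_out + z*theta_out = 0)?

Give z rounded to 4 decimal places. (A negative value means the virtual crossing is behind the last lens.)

Answer: -151.9412

Derivation:
Initial: x=2.0000 theta=0.0000
After 1 (propagate distance d=7): x=2.0000 theta=0.0000
After 2 (thin lens f=22): x=2.0000 theta=-1/11 (≈-0.0909)
After 3 (propagate distance d=29): x=-7/11 (≈-0.6364) theta=-1/11 (≈-0.0909)
After 4 (thin lens f=27): x=-7/11 (≈-0.6364) theta=-20/297 (≈-0.0673)
After 5 (propagate distance d=9): x=-41/33 (≈-1.2424) theta=-20/297 (≈-0.0673)
After 6 (thin lens f=21): x=-41/33 (≈-1.2424) theta=-17/2079 (≈-0.0082)
z_focus = -x_out/theta_out = -(-41/33)/(-17/2079) = -2583/17 ≈ -151.9412
Rounded to 4 decimal places: z = -151.9412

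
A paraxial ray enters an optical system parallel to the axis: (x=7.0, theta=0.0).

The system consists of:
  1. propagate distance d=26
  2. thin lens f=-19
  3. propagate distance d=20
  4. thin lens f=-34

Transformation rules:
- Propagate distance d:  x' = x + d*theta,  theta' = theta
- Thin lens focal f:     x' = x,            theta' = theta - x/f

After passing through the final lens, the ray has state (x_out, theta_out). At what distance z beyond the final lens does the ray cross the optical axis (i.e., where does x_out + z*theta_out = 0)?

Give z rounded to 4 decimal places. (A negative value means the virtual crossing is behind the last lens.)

Initial: x=7.0000 theta=0.0000
After 1 (propagate distance d=26): x=7.0000 theta=0.0000
After 2 (thin lens f=-19): x=7.0000 theta=7/19 (≈0.3684)
After 3 (propagate distance d=20): x=273/19 (≈14.3684) theta=7/19 (≈0.3684)
After 4 (thin lens f=-34): x=273/19 (≈14.3684) theta=511/646 (≈0.7910)
z_focus = -x_out/theta_out = -(273/19)/(511/646) = -1326/73 ≈ -18.1644
Rounded to 4 decimal places: z = -18.1644

Answer: -18.1644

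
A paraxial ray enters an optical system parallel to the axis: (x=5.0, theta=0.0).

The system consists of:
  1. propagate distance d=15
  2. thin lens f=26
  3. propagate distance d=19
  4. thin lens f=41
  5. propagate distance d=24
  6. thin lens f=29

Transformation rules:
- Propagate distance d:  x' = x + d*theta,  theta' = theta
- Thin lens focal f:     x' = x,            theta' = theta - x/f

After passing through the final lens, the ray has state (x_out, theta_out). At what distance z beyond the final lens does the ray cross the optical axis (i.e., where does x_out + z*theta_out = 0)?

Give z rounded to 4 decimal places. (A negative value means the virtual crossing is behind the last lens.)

Initial: x=5.0000 theta=0.0000
After 1 (propagate distance d=15): x=5.0000 theta=0.0000
After 2 (thin lens f=26): x=5.0000 theta=-5/26 (≈-0.1923)
After 3 (propagate distance d=19): x=35/26 (≈1.3462) theta=-5/26 (≈-0.1923)
After 4 (thin lens f=41): x=35/26 (≈1.3462) theta=-120/533 (≈-0.2251)
After 5 (propagate distance d=24): x=-4325/1066 (≈-4.0572) theta=-120/533 (≈-0.2251)
After 6 (thin lens f=29): x=-4325/1066 (≈-4.0572) theta=-2635/30914 (≈-0.0852)
z_focus = -x_out/theta_out = -(-4325/1066)/(-2635/30914) = -25085/527 ≈ -47.5996
Rounded to 4 decimal places: z = -47.5996

Answer: -47.5996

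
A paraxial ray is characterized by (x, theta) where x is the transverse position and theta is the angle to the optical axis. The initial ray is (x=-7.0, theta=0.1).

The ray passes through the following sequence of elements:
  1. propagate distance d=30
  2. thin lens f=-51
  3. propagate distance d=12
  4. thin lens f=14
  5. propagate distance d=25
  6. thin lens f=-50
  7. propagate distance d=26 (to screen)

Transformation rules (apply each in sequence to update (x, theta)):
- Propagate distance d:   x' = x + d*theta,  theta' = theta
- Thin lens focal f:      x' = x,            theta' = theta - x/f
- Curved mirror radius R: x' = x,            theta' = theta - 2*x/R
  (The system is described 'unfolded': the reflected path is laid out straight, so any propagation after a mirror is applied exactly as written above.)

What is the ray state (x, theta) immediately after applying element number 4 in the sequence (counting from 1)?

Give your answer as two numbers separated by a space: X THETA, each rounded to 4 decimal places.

Answer: -3.7412 0.2888

Derivation:
Initial: x=-7.0000 theta=0.1000
After 1 (propagate distance d=30): x=-4.0000 theta=0.1000
After 2 (thin lens f=-51): x=-4.0000 theta=11/510 (≈0.0216)
After 3 (propagate distance d=12): x=-318/85 (≈-3.7412) theta=11/510 (≈0.0216)
After 4 (thin lens f=14): x=-318/85 (≈-3.7412) theta=1031/3570 (≈0.2888)
Rounded to 4 decimal places: x = -3.7412, theta = 0.2888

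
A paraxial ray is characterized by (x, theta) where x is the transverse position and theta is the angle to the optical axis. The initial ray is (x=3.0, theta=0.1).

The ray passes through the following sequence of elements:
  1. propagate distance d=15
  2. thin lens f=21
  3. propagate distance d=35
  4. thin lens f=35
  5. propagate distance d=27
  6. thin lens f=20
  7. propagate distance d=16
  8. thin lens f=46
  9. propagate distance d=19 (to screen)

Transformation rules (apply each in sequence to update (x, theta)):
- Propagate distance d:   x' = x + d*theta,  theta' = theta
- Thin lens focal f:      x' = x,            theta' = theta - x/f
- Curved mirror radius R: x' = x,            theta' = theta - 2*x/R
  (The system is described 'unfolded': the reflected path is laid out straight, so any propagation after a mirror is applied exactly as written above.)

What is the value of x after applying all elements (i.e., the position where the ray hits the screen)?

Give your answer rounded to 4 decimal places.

Initial: x=3.0000 theta=0.1000
After 1 (propagate distance d=15): x=4.5000 theta=0.1000
After 2 (thin lens f=21): x=4.5000 theta=-4/35 (≈-0.1143)
After 3 (propagate distance d=35): x=0.5000 theta=-4/35 (≈-0.1143)
After 4 (thin lens f=35): x=0.5000 theta=-9/70 (≈-0.1286)
After 5 (propagate distance d=27): x=-104/35 (≈-2.9714) theta=-9/70 (≈-0.1286)
After 6 (thin lens f=20): x=-104/35 (≈-2.9714) theta=0.0200
After 7 (propagate distance d=16): x=-464/175 (≈-2.6514) theta=0.0200
After 8 (thin lens f=46): x=-464/175 (≈-2.6514) theta=25/322 (≈0.0776)
After 9 (propagate distance d=19 (to screen)): x=-9469/8050 (≈-1.1763) theta=25/322 (≈0.0776)
Rounded to 4 decimal places: x = -1.1763

Answer: -1.1763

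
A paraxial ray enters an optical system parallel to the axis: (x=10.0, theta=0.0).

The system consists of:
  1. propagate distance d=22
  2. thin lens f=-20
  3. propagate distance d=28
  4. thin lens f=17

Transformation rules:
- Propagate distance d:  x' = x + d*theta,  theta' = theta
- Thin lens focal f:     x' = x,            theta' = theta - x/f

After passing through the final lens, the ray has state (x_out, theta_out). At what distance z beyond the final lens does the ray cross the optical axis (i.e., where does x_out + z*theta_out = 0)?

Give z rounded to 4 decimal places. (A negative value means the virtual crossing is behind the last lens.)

Initial: x=10.0000 theta=0.0000
After 1 (propagate distance d=22): x=10.0000 theta=0.0000
After 2 (thin lens f=-20): x=10.0000 theta=0.5000
After 3 (propagate distance d=28): x=24.0000 theta=0.5000
After 4 (thin lens f=17): x=24.0000 theta=-31/34 (≈-0.9118)
z_focus = -x_out/theta_out = -(24.0000)/(-31/34) = 816/31 ≈ 26.3226
Rounded to 4 decimal places: z = 26.3226

Answer: 26.3226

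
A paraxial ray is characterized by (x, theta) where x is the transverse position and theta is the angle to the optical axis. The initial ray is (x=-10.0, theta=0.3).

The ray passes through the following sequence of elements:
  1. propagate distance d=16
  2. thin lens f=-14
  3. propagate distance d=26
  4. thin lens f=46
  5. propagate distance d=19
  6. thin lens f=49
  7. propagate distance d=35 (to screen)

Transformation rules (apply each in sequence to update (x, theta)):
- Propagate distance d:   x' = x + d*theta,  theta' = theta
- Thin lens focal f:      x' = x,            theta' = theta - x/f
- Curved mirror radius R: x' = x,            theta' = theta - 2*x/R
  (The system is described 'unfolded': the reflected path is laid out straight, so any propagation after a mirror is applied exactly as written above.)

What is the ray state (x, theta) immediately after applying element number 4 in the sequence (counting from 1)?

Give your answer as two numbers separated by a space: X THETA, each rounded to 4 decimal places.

Answer: -7.0571 0.0820

Derivation:
Initial: x=-10.0000 theta=0.3000
After 1 (propagate distance d=16): x=-5.2000 theta=0.3000
After 2 (thin lens f=-14): x=-5.2000 theta=-1/14 (≈-0.0714)
After 3 (propagate distance d=26): x=-247/35 (≈-7.0571) theta=-1/14 (≈-0.0714)
After 4 (thin lens f=46): x=-247/35 (≈-7.0571) theta=66/805 (≈0.0820)
Rounded to 4 decimal places: x = -7.0571, theta = 0.0820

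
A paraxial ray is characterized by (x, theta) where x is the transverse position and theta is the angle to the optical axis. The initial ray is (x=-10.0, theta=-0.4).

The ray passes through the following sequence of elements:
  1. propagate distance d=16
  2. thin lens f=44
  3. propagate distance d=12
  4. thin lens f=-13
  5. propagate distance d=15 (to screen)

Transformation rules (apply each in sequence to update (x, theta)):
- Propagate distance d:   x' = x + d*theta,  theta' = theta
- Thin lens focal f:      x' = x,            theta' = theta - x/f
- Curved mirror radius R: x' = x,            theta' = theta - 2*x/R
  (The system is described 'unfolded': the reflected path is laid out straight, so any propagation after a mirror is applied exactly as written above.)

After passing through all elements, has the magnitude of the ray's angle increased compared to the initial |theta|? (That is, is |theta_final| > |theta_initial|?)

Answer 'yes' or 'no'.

Initial: x=-10.0000 theta=-0.4000
After 1 (propagate distance d=16): x=-16.4000 theta=-0.4000
After 2 (thin lens f=44): x=-16.4000 theta=-3/110 (≈-0.0273)
After 3 (propagate distance d=12): x=-184/11 (≈-16.7273) theta=-3/110 (≈-0.0273)
After 4 (thin lens f=-13): x=-184/11 (≈-16.7273) theta=-1879/1430 (≈-1.3140)
After 5 (propagate distance d=15 (to screen)): x=-10421/286 (≈-36.4371) theta=-1879/1430 (≈-1.3140)
|theta_initial|=0.4000 |theta_final|=1879/1430 (≈1.3140) -> increased

Answer: yes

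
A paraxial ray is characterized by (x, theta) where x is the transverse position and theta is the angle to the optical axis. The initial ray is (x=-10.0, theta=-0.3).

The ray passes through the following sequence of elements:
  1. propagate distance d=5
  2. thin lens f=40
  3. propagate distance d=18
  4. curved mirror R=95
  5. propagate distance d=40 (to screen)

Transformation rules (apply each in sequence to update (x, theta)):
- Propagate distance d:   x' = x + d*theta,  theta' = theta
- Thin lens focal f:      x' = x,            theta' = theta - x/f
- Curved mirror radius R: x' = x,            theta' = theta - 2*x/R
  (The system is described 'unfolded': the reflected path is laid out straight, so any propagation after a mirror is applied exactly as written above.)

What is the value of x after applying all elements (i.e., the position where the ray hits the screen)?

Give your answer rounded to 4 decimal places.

Initial: x=-10.0000 theta=-0.3000
After 1 (propagate distance d=5): x=-11.5000 theta=-0.3000
After 2 (thin lens f=40): x=-11.5000 theta=-0.0125
After 3 (propagate distance d=18): x=-11.7250 theta=-0.0125
After 4 (curved mirror R=95): x=-11.7250 theta=1781/7600 (≈0.2343)
After 5 (propagate distance d=40 (to screen)): x=-1787/760 (≈-2.3513) theta=1781/7600 (≈0.2343)
Rounded to 4 decimal places: x = -2.3513

Answer: -2.3513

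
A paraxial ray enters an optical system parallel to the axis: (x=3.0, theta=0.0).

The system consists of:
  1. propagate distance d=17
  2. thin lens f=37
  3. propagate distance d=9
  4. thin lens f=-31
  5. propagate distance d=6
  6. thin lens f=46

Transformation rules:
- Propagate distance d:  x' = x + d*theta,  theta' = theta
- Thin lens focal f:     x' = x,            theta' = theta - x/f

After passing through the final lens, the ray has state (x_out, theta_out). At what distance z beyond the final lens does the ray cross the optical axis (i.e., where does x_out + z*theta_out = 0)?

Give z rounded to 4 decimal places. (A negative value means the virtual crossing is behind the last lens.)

Answer: 39.5749

Derivation:
Initial: x=3.0000 theta=0.0000
After 1 (propagate distance d=17): x=3.0000 theta=0.0000
After 2 (thin lens f=37): x=3.0000 theta=-3/37 (≈-0.0811)
After 3 (propagate distance d=9): x=84/37 (≈2.2703) theta=-3/37 (≈-0.0811)
After 4 (thin lens f=-31): x=84/37 (≈2.2703) theta=-9/1147 (≈-0.0078)
After 5 (propagate distance d=6): x=2550/1147 (≈2.2232) theta=-9/1147 (≈-0.0078)
After 6 (thin lens f=46): x=2550/1147 (≈2.2232) theta=-1482/26381 (≈-0.0562)
z_focus = -x_out/theta_out = -(2550/1147)/(-1482/26381) = 9775/247 ≈ 39.5749
Rounded to 4 decimal places: z = 39.5749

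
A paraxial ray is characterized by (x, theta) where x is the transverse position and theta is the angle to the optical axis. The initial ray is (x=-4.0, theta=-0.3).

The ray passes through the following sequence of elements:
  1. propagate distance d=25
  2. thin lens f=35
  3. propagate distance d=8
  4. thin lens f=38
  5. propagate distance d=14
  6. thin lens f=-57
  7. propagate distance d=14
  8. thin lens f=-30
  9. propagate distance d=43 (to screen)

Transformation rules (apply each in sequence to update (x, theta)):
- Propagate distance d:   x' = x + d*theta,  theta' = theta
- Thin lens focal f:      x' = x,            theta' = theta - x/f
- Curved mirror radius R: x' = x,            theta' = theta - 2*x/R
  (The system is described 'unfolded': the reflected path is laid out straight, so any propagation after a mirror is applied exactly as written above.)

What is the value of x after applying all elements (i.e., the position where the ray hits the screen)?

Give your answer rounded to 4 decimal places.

Answer: -0.3720

Derivation:
Initial: x=-4.0000 theta=-0.3000
After 1 (propagate distance d=25): x=-11.5000 theta=-0.3000
After 2 (thin lens f=35): x=-11.5000 theta=1/35 (≈0.0286)
After 3 (propagate distance d=8): x=-789/70 (≈-11.2714) theta=1/35 (≈0.0286)
After 4 (thin lens f=38): x=-789/70 (≈-11.2714) theta=173/532 (≈0.3252)
After 5 (propagate distance d=14): x=-4468/665 (≈-6.7188) theta=173/532 (≈0.3252)
After 6 (thin lens f=-57): x=-4468/665 (≈-6.7188) theta=31433/151620 (≈0.2073)
After 7 (propagate distance d=14): x=-289321/75810 (≈-3.8164) theta=31433/151620 (≈0.2073)
After 8 (thin lens f=-30): x=-289321/75810 (≈-3.8164) theta=91087/1137150 (≈0.0801)
After 9 (propagate distance d=43 (to screen)): x=-211537/568575 (≈-0.3720) theta=91087/1137150 (≈0.0801)
Rounded to 4 decimal places: x = -0.3720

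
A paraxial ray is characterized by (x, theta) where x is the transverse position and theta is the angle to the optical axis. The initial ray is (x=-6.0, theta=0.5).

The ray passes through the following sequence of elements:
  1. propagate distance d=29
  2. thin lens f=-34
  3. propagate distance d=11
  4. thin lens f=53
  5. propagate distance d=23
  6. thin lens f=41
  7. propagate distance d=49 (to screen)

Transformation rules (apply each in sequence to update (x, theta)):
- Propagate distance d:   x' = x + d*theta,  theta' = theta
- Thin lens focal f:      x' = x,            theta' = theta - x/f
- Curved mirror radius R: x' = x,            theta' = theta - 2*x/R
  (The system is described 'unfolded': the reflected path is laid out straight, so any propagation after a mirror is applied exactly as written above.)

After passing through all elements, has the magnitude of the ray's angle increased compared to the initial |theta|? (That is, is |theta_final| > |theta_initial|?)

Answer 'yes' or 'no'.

Initial: x=-6.0000 theta=0.5000
After 1 (propagate distance d=29): x=8.5000 theta=0.5000
After 2 (thin lens f=-34): x=8.5000 theta=0.7500
After 3 (propagate distance d=11): x=16.7500 theta=0.7500
After 4 (thin lens f=53): x=16.7500 theta=23/53 (≈0.4340)
After 5 (propagate distance d=23): x=5667/212 (≈26.7311) theta=23/53 (≈0.4340)
After 6 (thin lens f=41): x=5667/212 (≈26.7311) theta=-1895/8692 (≈-0.2180)
After 7 (propagate distance d=49 (to screen)): x=34873/2173 (≈16.0483) theta=-1895/8692 (≈-0.2180)
|theta_initial|=0.5000 |theta_final|=1895/8692 (≈0.2180) -> not increased

Answer: no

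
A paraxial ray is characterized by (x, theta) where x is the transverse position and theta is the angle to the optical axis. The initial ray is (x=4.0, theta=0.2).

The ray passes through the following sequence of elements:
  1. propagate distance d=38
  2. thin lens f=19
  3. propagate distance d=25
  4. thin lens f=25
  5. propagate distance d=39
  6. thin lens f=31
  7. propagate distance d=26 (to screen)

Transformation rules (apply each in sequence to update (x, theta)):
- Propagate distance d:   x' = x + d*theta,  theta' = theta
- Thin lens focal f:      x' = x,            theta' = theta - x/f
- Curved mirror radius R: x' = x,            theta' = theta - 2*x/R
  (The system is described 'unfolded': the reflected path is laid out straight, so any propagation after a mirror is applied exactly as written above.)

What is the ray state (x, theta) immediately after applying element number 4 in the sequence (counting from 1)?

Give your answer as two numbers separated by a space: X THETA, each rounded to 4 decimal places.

Answer: 1.3368 -0.4640

Derivation:
Initial: x=4.0000 theta=0.2000
After 1 (propagate distance d=38): x=11.6000 theta=0.2000
After 2 (thin lens f=19): x=11.6000 theta=-39/95 (≈-0.4105)
After 3 (propagate distance d=25): x=127/95 (≈1.3368) theta=-39/95 (≈-0.4105)
After 4 (thin lens f=25): x=127/95 (≈1.3368) theta=-0.4640
Rounded to 4 decimal places: x = 1.3368, theta = -0.4640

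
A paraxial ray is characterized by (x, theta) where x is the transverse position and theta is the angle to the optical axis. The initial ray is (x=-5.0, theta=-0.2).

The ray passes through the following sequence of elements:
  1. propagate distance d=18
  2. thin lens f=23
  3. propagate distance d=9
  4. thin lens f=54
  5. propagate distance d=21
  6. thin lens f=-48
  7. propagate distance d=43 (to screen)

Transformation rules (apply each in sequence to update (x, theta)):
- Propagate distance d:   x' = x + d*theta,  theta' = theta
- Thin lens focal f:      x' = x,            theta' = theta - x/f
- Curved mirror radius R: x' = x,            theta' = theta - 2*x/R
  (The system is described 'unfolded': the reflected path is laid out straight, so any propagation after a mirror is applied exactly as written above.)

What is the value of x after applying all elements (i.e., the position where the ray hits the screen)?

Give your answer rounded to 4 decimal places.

Initial: x=-5.0000 theta=-0.2000
After 1 (propagate distance d=18): x=-8.6000 theta=-0.2000
After 2 (thin lens f=23): x=-8.6000 theta=4/23 (≈0.1739)
After 3 (propagate distance d=9): x=-809/115 (≈-7.0348) theta=4/23 (≈0.1739)
After 4 (thin lens f=54): x=-809/115 (≈-7.0348) theta=1889/6210 (≈0.3042)
After 5 (propagate distance d=21): x=-1339/2070 (≈-0.6469) theta=1889/6210 (≈0.3042)
After 6 (thin lens f=-48): x=-1339/2070 (≈-0.6469) theta=5777/19872 (≈0.2907)
After 7 (propagate distance d=43 (to screen)): x=1177783/99360 (≈11.8537) theta=5777/19872 (≈0.2907)
Rounded to 4 decimal places: x = 11.8537

Answer: 11.8537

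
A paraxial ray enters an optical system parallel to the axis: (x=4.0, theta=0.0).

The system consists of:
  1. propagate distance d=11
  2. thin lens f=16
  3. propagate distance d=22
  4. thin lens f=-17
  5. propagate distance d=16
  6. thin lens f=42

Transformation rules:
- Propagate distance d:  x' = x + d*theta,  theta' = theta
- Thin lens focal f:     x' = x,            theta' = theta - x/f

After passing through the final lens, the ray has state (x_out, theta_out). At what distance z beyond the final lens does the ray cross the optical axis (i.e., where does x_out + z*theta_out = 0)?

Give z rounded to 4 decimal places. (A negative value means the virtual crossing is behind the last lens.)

Initial: x=4.0000 theta=0.0000
After 1 (propagate distance d=11): x=4.0000 theta=0.0000
After 2 (thin lens f=16): x=4.0000 theta=-0.2500
After 3 (propagate distance d=22): x=-1.5000 theta=-0.2500
After 4 (thin lens f=-17): x=-1.5000 theta=-23/68 (≈-0.3382)
After 5 (propagate distance d=16): x=-235/34 (≈-6.9118) theta=-23/68 (≈-0.3382)
After 6 (thin lens f=42): x=-235/34 (≈-6.9118) theta=-62/357 (≈-0.1737)
z_focus = -x_out/theta_out = -(-235/34)/(-62/357) = -4935/124 ≈ -39.7984
Rounded to 4 decimal places: z = -39.7984

Answer: -39.7984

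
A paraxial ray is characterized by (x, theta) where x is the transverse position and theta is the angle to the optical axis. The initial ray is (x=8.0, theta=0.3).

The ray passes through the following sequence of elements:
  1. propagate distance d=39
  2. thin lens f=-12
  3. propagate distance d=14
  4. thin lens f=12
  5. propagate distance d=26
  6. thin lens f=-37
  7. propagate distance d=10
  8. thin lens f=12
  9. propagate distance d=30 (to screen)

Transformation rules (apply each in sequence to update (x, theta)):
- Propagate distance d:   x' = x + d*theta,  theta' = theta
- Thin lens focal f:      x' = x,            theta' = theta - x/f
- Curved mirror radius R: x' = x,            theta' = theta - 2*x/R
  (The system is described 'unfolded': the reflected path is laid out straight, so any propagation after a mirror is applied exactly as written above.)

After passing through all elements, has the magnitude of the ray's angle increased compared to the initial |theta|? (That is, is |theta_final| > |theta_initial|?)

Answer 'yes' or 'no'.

Initial: x=8.0000 theta=0.3000
After 1 (propagate distance d=39): x=19.7000 theta=0.3000
After 2 (thin lens f=-12): x=19.7000 theta=233/120 (≈1.9417)
After 3 (propagate distance d=14): x=2813/60 (≈46.8833) theta=233/120 (≈1.9417)
After 4 (thin lens f=12): x=2813/60 (≈46.8833) theta=-283/144 (≈-1.9653)
After 5 (propagate distance d=26): x=-1517/360 (≈-4.2139) theta=-283/144 (≈-1.9653)
After 6 (thin lens f=-37): x=-1517/360 (≈-4.2139) theta=-499/240 (≈-2.0792)
After 7 (propagate distance d=10): x=-4501/180 (≈-25.0056) theta=-499/240 (≈-2.0792)
After 8 (thin lens f=12): x=-4501/180 (≈-25.0056) theta=1/216 (≈0.0046)
After 9 (propagate distance d=30 (to screen)): x=-373/15 (≈-24.8667) theta=1/216 (≈0.0046)
|theta_initial|=0.3000 |theta_final|=1/216 (≈0.0046) -> not increased

Answer: no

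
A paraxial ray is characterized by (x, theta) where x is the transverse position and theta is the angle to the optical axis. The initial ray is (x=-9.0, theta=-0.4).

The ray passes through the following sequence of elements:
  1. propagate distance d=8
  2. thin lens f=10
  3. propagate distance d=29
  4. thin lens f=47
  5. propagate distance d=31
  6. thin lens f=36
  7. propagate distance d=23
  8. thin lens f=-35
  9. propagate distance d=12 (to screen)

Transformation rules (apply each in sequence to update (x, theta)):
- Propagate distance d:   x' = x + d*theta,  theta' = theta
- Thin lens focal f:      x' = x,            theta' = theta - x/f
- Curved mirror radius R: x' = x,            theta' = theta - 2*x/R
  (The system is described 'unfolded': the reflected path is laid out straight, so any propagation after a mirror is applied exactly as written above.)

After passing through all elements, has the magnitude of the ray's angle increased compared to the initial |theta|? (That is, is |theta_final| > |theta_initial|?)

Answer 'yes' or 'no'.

Initial: x=-9.0000 theta=-0.4000
After 1 (propagate distance d=8): x=-12.2000 theta=-0.4000
After 2 (thin lens f=10): x=-12.2000 theta=0.8200
After 3 (propagate distance d=29): x=11.5800 theta=0.8200
After 4 (thin lens f=47): x=11.5800 theta=674/1175 (≈0.5736)
After 5 (propagate distance d=31): x=69001/2350 (≈29.3621) theta=674/1175 (≈0.5736)
After 6 (thin lens f=36): x=69001/2350 (≈29.3621) theta=-20473/84600 (≈-0.2420)
After 7 (propagate distance d=23): x=2013157/84600 (≈23.7962) theta=-20473/84600 (≈-0.2420)
After 8 (thin lens f=-35): x=2013157/84600 (≈23.7962) theta=648301/1480500 (≈0.4379)
After 9 (propagate distance d=12 (to screen)): x=86019719/2961000 (≈29.0509) theta=648301/1480500 (≈0.4379)
|theta_initial|=0.4000 |theta_final|=648301/1480500 (≈0.4379) -> increased

Answer: yes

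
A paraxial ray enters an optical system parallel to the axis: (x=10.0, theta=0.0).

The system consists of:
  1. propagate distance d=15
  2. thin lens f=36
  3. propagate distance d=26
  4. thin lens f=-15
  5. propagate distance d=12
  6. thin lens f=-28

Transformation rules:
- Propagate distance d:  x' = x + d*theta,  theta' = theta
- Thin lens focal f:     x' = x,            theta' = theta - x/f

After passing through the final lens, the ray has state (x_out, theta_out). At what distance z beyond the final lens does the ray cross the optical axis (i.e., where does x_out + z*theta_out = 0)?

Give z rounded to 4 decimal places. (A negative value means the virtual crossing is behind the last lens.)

Answer: 50.4000

Derivation:
Initial: x=10.0000 theta=0.0000
After 1 (propagate distance d=15): x=10.0000 theta=0.0000
After 2 (thin lens f=36): x=10.0000 theta=-5/18 (≈-0.2778)
After 3 (propagate distance d=26): x=25/9 (≈2.7778) theta=-5/18 (≈-0.2778)
After 4 (thin lens f=-15): x=25/9 (≈2.7778) theta=-5/54 (≈-0.0926)
After 5 (propagate distance d=12): x=5/3 (≈1.6667) theta=-5/54 (≈-0.0926)
After 6 (thin lens f=-28): x=5/3 (≈1.6667) theta=-25/756 (≈-0.0331)
z_focus = -x_out/theta_out = -(5/3)/(-25/756) = 50.4000
Rounded to 4 decimal places: z = 50.4000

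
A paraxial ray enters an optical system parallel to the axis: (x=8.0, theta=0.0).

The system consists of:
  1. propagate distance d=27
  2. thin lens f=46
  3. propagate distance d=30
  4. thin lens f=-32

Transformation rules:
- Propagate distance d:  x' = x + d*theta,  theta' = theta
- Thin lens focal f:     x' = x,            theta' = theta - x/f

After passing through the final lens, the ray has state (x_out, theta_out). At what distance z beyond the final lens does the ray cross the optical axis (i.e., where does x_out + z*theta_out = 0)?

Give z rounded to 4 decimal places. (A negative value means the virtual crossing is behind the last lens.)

Answer: 32.0000

Derivation:
Initial: x=8.0000 theta=0.0000
After 1 (propagate distance d=27): x=8.0000 theta=0.0000
After 2 (thin lens f=46): x=8.0000 theta=-4/23 (≈-0.1739)
After 3 (propagate distance d=30): x=64/23 (≈2.7826) theta=-4/23 (≈-0.1739)
After 4 (thin lens f=-32): x=64/23 (≈2.7826) theta=-2/23 (≈-0.0870)
z_focus = -x_out/theta_out = -(64/23)/(-2/23) = 32.0000
Rounded to 4 decimal places: z = 32.0000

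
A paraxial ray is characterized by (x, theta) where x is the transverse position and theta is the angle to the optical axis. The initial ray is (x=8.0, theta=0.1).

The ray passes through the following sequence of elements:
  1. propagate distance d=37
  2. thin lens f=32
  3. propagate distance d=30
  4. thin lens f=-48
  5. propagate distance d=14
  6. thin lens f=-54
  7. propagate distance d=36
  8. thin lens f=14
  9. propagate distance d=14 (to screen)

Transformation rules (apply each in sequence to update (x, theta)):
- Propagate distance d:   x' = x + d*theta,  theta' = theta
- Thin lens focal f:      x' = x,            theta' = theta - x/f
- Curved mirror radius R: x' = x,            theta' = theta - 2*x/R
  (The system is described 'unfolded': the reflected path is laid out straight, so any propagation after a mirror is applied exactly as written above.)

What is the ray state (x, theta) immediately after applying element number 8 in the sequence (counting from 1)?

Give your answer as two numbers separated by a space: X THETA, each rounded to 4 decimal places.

Initial: x=8.0000 theta=0.1000
After 1 (propagate distance d=37): x=11.7000 theta=0.1000
After 2 (thin lens f=32): x=11.7000 theta=-17/64 (≈-0.2656)
After 3 (propagate distance d=30): x=597/160 (≈3.7313) theta=-17/64 (≈-0.2656)
After 4 (thin lens f=-48): x=597/160 (≈3.7313) theta=-481/2560 (≈-0.1879)
After 5 (propagate distance d=14): x=1409/1280 (≈1.1008) theta=-481/2560 (≈-0.1879)
After 6 (thin lens f=-54): x=1409/1280 (≈1.1008) theta=-5789/34560 (≈-0.1675)
After 7 (propagate distance d=36): x=-18929/3840 (≈-4.9294) theta=-5789/34560 (≈-0.1675)
After 8 (thin lens f=14): x=-18929/3840 (≈-4.9294) theta=17863/96768 (≈0.1846)
Rounded to 4 decimal places: x = -4.9294, theta = 0.1846

Answer: -4.9294 0.1846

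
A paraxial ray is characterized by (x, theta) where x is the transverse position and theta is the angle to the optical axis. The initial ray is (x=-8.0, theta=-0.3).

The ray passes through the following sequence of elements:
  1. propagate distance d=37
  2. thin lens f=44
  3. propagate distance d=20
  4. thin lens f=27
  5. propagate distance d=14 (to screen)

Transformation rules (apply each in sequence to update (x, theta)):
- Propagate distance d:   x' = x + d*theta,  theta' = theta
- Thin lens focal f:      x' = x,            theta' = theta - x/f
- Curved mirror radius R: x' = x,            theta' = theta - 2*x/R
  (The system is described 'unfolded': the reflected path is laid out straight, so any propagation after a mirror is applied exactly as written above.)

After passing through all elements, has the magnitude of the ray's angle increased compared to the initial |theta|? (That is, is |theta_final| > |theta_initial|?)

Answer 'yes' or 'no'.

Initial: x=-8.0000 theta=-0.3000
After 1 (propagate distance d=37): x=-19.1000 theta=-0.3000
After 2 (thin lens f=44): x=-19.1000 theta=59/440 (≈0.1341)
After 3 (propagate distance d=20): x=-903/55 (≈-16.4182) theta=59/440 (≈0.1341)
After 4 (thin lens f=27): x=-903/55 (≈-16.4182) theta=2939/3960 (≈0.7422)
After 5 (propagate distance d=14 (to screen)): x=-217/36 (≈-6.0278) theta=2939/3960 (≈0.7422)
|theta_initial|=0.3000 |theta_final|=2939/3960 (≈0.7422) -> increased

Answer: yes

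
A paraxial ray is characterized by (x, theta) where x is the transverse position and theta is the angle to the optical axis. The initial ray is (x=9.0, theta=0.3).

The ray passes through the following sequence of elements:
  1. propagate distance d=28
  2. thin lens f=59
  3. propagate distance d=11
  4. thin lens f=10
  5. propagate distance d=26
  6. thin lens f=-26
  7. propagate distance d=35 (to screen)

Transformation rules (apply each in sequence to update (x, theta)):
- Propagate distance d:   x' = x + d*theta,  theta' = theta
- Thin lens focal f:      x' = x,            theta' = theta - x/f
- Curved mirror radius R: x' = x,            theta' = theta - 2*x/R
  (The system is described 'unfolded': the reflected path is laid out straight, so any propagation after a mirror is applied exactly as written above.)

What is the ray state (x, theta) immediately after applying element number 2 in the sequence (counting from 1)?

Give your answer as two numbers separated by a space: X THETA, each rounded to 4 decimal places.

Initial: x=9.0000 theta=0.3000
After 1 (propagate distance d=28): x=17.4000 theta=0.3000
After 2 (thin lens f=59): x=17.4000 theta=3/590 (≈0.0051)
Rounded to 4 decimal places: x = 17.4000, theta = 0.0051

Answer: 17.4000 0.0051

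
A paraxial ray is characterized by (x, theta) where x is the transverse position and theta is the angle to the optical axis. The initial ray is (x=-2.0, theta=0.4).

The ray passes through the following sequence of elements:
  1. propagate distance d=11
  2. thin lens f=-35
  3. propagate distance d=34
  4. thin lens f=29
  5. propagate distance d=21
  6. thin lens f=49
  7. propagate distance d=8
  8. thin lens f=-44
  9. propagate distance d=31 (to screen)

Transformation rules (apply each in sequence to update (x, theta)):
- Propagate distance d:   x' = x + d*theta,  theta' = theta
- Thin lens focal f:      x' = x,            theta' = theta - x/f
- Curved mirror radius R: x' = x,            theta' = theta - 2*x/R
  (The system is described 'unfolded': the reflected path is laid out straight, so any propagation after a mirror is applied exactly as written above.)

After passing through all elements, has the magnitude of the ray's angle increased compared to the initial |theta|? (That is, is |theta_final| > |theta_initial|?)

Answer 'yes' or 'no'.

Initial: x=-2.0000 theta=0.4000
After 1 (propagate distance d=11): x=2.4000 theta=0.4000
After 2 (thin lens f=-35): x=2.4000 theta=82/175 (≈0.4686)
After 3 (propagate distance d=34): x=3208/175 (≈18.3314) theta=82/175 (≈0.4686)
After 4 (thin lens f=29): x=3208/175 (≈18.3314) theta=-166/1015 (≈-0.1635)
After 5 (propagate distance d=21): x=75602/5075 (≈14.8969) theta=-166/1015 (≈-0.1635)
After 6 (thin lens f=49): x=75602/5075 (≈14.8969) theta=-116272/248675 (≈-0.4676)
After 7 (propagate distance d=8): x=2774322/248675 (≈11.1564) theta=-116272/248675 (≈-0.4676)
After 8 (thin lens f=-44): x=2774322/248675 (≈11.1564) theta=-1170823/5470850 (≈-0.2140)
After 9 (propagate distance d=31 (to screen)): x=24739571/5470850 (≈4.5221) theta=-1170823/5470850 (≈-0.2140)
|theta_initial|=0.4000 |theta_final|=1170823/5470850 (≈0.2140) -> not increased

Answer: no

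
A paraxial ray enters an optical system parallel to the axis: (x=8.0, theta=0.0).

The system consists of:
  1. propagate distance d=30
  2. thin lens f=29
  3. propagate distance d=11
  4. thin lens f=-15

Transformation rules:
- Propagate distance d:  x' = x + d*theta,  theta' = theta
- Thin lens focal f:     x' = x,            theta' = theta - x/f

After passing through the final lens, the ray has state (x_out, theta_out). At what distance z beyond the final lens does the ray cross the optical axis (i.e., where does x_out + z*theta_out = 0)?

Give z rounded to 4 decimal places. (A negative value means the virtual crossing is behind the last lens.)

Initial: x=8.0000 theta=0.0000
After 1 (propagate distance d=30): x=8.0000 theta=0.0000
After 2 (thin lens f=29): x=8.0000 theta=-8/29 (≈-0.2759)
After 3 (propagate distance d=11): x=144/29 (≈4.9655) theta=-8/29 (≈-0.2759)
After 4 (thin lens f=-15): x=144/29 (≈4.9655) theta=8/145 (≈0.0552)
z_focus = -x_out/theta_out = -(144/29)/(8/145) = -90.0000
Rounded to 4 decimal places: z = -90.0000

Answer: -90.0000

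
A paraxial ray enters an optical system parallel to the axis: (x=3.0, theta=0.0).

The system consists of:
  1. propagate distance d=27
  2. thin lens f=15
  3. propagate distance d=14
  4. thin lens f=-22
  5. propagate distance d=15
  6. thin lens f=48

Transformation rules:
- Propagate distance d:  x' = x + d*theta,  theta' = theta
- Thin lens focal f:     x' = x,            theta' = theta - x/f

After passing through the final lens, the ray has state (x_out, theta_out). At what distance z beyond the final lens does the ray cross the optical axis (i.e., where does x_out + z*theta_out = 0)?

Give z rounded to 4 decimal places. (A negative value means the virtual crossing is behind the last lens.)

Answer: -19.6699

Derivation:
Initial: x=3.0000 theta=0.0000
After 1 (propagate distance d=27): x=3.0000 theta=0.0000
After 2 (thin lens f=15): x=3.0000 theta=-0.2000
After 3 (propagate distance d=14): x=0.2000 theta=-0.2000
After 4 (thin lens f=-22): x=0.2000 theta=-21/110 (≈-0.1909)
After 5 (propagate distance d=15): x=-293/110 (≈-2.6636) theta=-21/110 (≈-0.1909)
After 6 (thin lens f=48): x=-293/110 (≈-2.6636) theta=-13/96 (≈-0.1354)
z_focus = -x_out/theta_out = -(-293/110)/(-13/96) = -14064/715 ≈ -19.6699
Rounded to 4 decimal places: z = -19.6699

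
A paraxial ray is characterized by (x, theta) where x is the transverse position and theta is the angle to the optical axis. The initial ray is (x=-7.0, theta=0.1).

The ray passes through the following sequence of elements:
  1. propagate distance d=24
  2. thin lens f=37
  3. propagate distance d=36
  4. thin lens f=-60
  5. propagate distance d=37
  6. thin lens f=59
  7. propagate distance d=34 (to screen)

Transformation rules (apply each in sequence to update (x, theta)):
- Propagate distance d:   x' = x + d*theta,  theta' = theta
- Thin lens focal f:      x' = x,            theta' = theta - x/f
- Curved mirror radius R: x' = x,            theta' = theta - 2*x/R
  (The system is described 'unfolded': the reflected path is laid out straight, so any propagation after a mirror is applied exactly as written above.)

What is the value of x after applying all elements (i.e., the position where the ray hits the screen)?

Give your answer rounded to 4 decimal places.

Answer: 15.4945

Derivation:
Initial: x=-7.0000 theta=0.1000
After 1 (propagate distance d=24): x=-4.6000 theta=0.1000
After 2 (thin lens f=37): x=-4.6000 theta=83/370 (≈0.2243)
After 3 (propagate distance d=36): x=643/185 (≈3.4757) theta=83/370 (≈0.2243)
After 4 (thin lens f=-60): x=643/185 (≈3.4757) theta=3133/11100 (≈0.2823)
After 5 (propagate distance d=37): x=154501/11100 (≈13.9190) theta=3133/11100 (≈0.2823)
After 6 (thin lens f=59): x=154501/11100 (≈13.9190) theta=15173/327450 (≈0.0463)
After 7 (propagate distance d=34 (to screen)): x=3382441/218300 (≈15.4945) theta=15173/327450 (≈0.0463)
Rounded to 4 decimal places: x = 15.4945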